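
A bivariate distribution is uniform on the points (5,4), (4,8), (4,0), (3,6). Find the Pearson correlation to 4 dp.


Cov(X,Y) = -0.5000, Var(X) = 0.5000, Var(Y) = 8.7500
rho = Cov/(sqrt(VarX)*sqrt(VarY)) = -0.2390

-0.2390


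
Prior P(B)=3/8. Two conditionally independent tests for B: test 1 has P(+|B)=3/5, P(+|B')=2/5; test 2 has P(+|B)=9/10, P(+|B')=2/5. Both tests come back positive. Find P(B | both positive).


After test 1: P(+) = 3/5*3/8 + 2/5*5/8 = 19/40
P(B|+) = (9/40)/(19/40) = 9/19
After test 2 (use post1 as new prior): P(+) = 9/10*9/19 + 2/5*10/19 = 121/190
P(B|+,+) = (81/190)/(121/190) = 81/121

81/121


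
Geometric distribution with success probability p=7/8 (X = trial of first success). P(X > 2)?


P(X > 2) = P(first 2 trials all fail) = (1-p)^2 = (1/8)^2 = 1/64

1/64


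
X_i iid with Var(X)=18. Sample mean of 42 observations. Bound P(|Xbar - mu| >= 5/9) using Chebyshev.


Var(Xbar) = Var(X)/n = 18/42
Chebyshev: P(|Xbar-mu| >= 5/9) <= Var(Xbar)/(5/9)^2 = (3/7)/(25/81) = 243/175
Bound exceeds 1, so trivial bound: 1

1


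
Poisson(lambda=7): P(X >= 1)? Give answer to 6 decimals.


P(X>=1) = 1 - P(X<=0) = 1 - (e^(-7)*7^0/0!)
≈ 1 - 0.0009118820 = 0.9990881180
≈ 0.999088

0.999088


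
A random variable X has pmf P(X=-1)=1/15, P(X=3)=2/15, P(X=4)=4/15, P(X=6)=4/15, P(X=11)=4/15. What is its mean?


E[X] = sum(x * P(x))
= -1*1/15 + 3*2/15 + 4*4/15 + 6*4/15 + 11*4/15
= 89/15

89/15


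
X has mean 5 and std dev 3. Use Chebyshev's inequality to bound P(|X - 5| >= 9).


k = 9/3 = 3
Chebyshev: P(|X-mu| >= k*sigma) <= 1/k^2 = 1/3^2 = 1/9

1/9


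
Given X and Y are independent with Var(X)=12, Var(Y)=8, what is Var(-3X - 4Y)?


Independence => Cov(X,Y)=0
Var(-3X - 4Y) = (-3)^2*Var(X) + (-4)^2*Var(Y)
= 9*12 + 16*8 = 236

236


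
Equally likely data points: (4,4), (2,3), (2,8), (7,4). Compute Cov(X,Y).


E[X]=15/4, E[Y]=19/4, E[XY]=33/2
Cov(X,Y) = E[XY] - E[X]E[Y] = 33/2 - 15/4*19/4 = -21/16

-21/16


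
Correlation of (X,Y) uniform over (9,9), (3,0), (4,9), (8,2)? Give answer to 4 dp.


Cov(X,Y) = 3.2500, Var(X) = 6.5000, Var(Y) = 16.5000
rho = Cov/(sqrt(VarX)*sqrt(VarY)) = 0.3138

0.3138


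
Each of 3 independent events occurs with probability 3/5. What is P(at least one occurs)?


P(at least one) = 1 - P(none)
P(none) = (1 - 3/5)^3 = (2/5)^3 = 8/125
P(at least one) = 1 - 8/125 = 117/125

117/125


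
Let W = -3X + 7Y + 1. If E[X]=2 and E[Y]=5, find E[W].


E[-3X + 7Y + 1] = -3*E[X] + 7*E[Y] + 1
= (-3)*(2) + (7)*(5) + (1)
= -6 + 35 + 1 = 30

30


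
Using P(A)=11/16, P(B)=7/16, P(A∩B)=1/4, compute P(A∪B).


P(A∪B) = P(A) + P(B) - P(A∩B)
= 11/16 + 7/16 - 1/4 = 7/8

7/8


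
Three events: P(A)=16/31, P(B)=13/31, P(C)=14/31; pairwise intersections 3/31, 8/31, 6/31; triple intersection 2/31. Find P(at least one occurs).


P(A∪B∪C) = P(A)+P(B)+P(C) - P(AB)-P(AC)-P(BC) + P(ABC)
= 16/31+13/31+14/31 - 3/31-8/31-6/31 + 2/31
= 28/31

28/31


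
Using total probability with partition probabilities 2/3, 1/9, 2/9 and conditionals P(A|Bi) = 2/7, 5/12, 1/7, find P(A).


P(A) = P(A|B1)P(B1) + P(A|B2)P(B2) + P(A|B3)P(B3)
= 2/7*2/3 + 5/12*1/9 + 1/7*2/9
= 4/21 + 5/108 + 2/63 = 29/108

29/108


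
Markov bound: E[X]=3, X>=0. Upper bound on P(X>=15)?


Markov: P(X >= a) <= E[X]/a
P(X >= 15) <= 3/15 = 1/5

1/5


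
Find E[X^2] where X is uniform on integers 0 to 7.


E[X^2] = (1/8) * sum(x^2 for x=0..7)
= 140/8 = 35/2

35/2


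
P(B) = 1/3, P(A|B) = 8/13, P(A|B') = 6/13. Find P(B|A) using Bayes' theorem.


P(A) = P(A|B)P(B) + P(A|B')P(B') = 8/13*1/3 + 6/13*2/3 = 20/39
P(B|A) = P(A|B)P(B)/P(A) = (8/39)/(20/39) = 2/5

2/5


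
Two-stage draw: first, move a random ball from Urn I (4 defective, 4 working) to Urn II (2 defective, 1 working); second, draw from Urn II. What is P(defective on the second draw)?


P(transfer defective) = 4/8 = 1/2; P(transfer working) = 1/2
If defective transferred: Urn II has 3 defective of 4, so P(defective|defective moved) = 3/4
If working transferred: Urn II has 2 defective of 4, so P(defective|working moved) = 1/2
By total probability: P(defective) = 1/2*3/4 + 1/2*1/2 = 5/8

5/8


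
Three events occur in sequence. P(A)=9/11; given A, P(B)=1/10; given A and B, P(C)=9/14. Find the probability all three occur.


P(A∩B∩C) = P(A) * P(B|A) * P(C|A∩B)
= 9/11 * 1/10 * 9/14
= 9/110 * 9/14 = 81/1540

81/1540


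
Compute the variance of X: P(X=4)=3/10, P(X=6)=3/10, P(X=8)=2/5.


E[X] = 31/5, E[X^2] = 206/5
Var(X) = E[X^2] - (E[X])^2 = 206/5 - (31/5)^2 = 69/25

69/25


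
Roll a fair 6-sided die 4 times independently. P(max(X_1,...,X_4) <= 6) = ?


P(max <= 6) = P(all X_i <= 6) = (P(X_1 <= 6))^4
= (6/6)^4 = 1^4 = 1

1


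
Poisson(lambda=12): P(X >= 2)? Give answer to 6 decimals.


P(X>=2) = 1 - P(X<=1) = 1 - (e^(-12)*12^0/0! + e^(-12)*12^1/1!)
≈ 1 - (0.0000061442 + 0.0000737305)
= 1 - 0.0000798747 = 0.9999201253
≈ 0.999920

0.999920


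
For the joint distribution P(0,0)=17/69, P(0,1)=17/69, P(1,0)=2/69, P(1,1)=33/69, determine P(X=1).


P(X=1) = P(1,0)+P(1,1) = 2/69 + 33/69 = 35/69

35/69


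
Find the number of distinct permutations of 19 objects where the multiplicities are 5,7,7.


19! = 121645100408832000
Denominator: 5!=120 * 7!=5040 * 7!=5040
Coefficient = 121645100408832000 / 3048192000 = 39907296

39907296


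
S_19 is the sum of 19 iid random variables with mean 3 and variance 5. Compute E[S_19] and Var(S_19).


E[S_n] = n*mu = 19*3 = 57
Var(S_n) = n*sigma^2 = 19*5 = 95

E[S_19]=57, Var(S_19)=95


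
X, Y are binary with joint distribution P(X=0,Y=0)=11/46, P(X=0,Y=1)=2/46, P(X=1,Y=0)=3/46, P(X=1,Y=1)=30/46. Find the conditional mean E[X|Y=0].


P(Y=0) = 14/46
E[X|Y=0] = (0*11 + 1*3)/14 = 3/14

3/14


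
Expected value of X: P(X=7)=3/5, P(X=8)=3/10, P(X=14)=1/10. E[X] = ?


E[X] = sum(x * P(x))
= 7*3/5 + 8*3/10 + 14*1/10
= 8

8


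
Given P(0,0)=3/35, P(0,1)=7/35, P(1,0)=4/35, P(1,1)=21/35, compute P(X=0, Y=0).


Read from table: P(X=0, Y=0) = 3/35

3/35


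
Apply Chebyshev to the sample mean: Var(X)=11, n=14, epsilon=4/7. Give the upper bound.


Var(Xbar) = Var(X)/n = 11/14
Chebyshev: P(|Xbar-mu| >= 4/7) <= Var(Xbar)/(4/7)^2 = (11/14)/(16/49) = 77/32
Bound exceeds 1, so trivial bound: 1

1


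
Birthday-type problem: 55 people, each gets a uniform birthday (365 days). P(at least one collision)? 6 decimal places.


P(all different) = prod((365-i)/365 for i=0..54) = 0.013738
P(at least one match) = 1 - 0.013738 = 0.986262

0.986262


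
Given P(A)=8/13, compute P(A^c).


P(A') = 1 - P(A) = 1 - 8/13 = 5/13

5/13


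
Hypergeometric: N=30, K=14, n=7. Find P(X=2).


P(X=2) = C(14,2)*C(16,5) / C(30,7)
= 91*4368 / 2035800
= 397488/2035800 = 1274/6525

1274/6525


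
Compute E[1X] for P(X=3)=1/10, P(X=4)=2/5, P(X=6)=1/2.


E[1X] = sum(g(x)*P(x))
= 3*1/10 + 4*2/5 + 6*1/2
= 49/10

49/10


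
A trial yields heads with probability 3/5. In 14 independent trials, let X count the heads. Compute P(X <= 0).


P(X<=0) = P(X=0)
= 16384/6103515625
= 16384/6103515625

16384/6103515625


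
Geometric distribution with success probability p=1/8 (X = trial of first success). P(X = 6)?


P(X=6) = (1-p)^5 * p = (7/8)^5 * 1/8
= 16807/32768 * 1/8 = 16807/262144

16807/262144


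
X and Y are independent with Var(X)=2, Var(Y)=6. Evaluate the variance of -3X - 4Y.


Independence => Cov(X,Y)=0
Var(-3X - 4Y) = (-3)^2*Var(X) + (-4)^2*Var(Y)
= 9*2 + 16*6 = 114

114


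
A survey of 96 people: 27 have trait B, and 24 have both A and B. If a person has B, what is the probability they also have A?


P(A|B) = P(A∩B)/P(B) = (24/96)/(27/96) = 24/27 = 8/9

8/9


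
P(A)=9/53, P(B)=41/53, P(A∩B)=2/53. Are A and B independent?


P(A)*P(B) = 9/53*41/53 = 369/2809
P(A∩B) = 2/53 != 369/2809, so not independent

No, A and B are not independent


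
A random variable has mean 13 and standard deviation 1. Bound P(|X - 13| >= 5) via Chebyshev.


k = 5/1 = 5
Chebyshev: P(|X-mu| >= k*sigma) <= 1/k^2 = 1/5^2 = 1/25

1/25


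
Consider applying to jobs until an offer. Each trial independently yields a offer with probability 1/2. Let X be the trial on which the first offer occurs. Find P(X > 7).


P(X > 7) = P(first 7 trials all fail) = (1-p)^7 = (1/2)^7 = 1/128

1/128


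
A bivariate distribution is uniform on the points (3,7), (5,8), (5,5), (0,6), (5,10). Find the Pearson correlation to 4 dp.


Cov(X,Y) = 1.2800, Var(X) = 3.8400, Var(Y) = 2.9600
rho = Cov/(sqrt(VarX)*sqrt(VarY)) = 0.3797

0.3797


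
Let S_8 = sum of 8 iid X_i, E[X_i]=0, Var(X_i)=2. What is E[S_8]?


E[S_n] = n*E[X_1] = 8*0 = 0

0


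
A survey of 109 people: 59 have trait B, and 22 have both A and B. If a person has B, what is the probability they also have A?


P(A|B) = P(A∩B)/P(B) = (22/109)/(59/109) = 22/59

22/59


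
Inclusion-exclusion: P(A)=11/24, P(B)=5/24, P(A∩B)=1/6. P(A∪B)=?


P(A∪B) = P(A) + P(B) - P(A∩B)
= 11/24 + 5/24 - 1/6 = 1/2

1/2


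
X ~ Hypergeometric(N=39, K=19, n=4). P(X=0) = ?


P(X=0) = C(19,0)*C(20,4) / C(39,4)
= 1*4845 / 82251
= 4845/82251 = 85/1443

85/1443


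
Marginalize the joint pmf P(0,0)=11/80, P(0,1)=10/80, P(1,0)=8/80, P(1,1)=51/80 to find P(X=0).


P(X=0) = P(0,0)+P(0,1) = 11/80 + 10/80 = 21/80

21/80


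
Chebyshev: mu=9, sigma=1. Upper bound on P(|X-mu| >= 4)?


k = 4/1 = 4
Chebyshev: P(|X-mu| >= k*sigma) <= 1/k^2 = 1/4^2 = 1/16

1/16


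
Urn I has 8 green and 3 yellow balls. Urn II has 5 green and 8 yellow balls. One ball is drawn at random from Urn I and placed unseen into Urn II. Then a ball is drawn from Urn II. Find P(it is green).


P(transfer green) = 8/11; P(transfer yellow) = 3/11
If green transferred: Urn II has 6 green of 14, so P(green|green moved) = 3/7
If yellow transferred: Urn II has 5 green of 14, so P(green|yellow moved) = 5/14
By total probability: P(green) = 8/11*3/7 + 3/11*5/14 = 9/22

9/22


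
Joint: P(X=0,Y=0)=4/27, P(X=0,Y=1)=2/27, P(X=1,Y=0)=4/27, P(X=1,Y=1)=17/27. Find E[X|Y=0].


P(Y=0) = 8/27
E[X|Y=0] = (0*4 + 1*4)/8 = 4/8 = 1/2

1/2


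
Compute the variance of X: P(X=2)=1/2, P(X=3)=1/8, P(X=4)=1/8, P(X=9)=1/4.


E[X] = 33/8, E[X^2] = 203/8
Var(X) = E[X^2] - (E[X])^2 = 203/8 - (33/8)^2 = 535/64

535/64


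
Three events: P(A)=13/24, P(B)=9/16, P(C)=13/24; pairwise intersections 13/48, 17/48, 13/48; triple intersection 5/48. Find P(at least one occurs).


P(A∪B∪C) = P(A)+P(B)+P(C) - P(AB)-P(AC)-P(BC) + P(ABC)
= 13/24+9/16+13/24 - 13/48-17/48-13/48 + 5/48
= 41/48

41/48


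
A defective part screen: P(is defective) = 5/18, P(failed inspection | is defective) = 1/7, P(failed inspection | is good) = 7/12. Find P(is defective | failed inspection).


P(A) = P(A|B)P(B) + P(A|B')P(B') = 1/7*5/18 + 7/12*13/18 = 697/1512
P(B|A) = P(A|B)P(B)/P(A) = (5/126)/(697/1512) = 60/697

60/697


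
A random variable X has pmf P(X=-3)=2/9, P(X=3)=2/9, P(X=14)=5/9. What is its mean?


E[X] = sum(x * P(x))
= -3*2/9 + 3*2/9 + 14*5/9
= 70/9

70/9


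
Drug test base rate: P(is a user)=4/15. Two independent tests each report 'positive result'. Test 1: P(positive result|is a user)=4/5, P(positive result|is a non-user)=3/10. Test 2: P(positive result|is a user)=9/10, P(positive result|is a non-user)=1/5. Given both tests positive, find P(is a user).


After test 1: P(+) = 4/5*4/15 + 3/10*11/15 = 13/30
P(B|+) = (16/75)/(13/30) = 32/65
After test 2 (use post1 as new prior): P(+) = 9/10*32/65 + 1/5*33/65 = 177/325
P(B|+,+) = (144/325)/(177/325) = 48/59

48/59


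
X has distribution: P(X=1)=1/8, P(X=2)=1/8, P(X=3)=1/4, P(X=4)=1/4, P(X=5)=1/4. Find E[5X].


E[5X] = sum(g(x)*P(x))
= 5*1/8 + 10*1/8 + 15*1/4 + 20*1/4 + 25*1/4
= 135/8

135/8


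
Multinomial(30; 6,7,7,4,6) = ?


30! = 265252859812191058636308480000000
Denominator: 6!=720 * 7!=5040 * 7!=5040 * 4!=24 * 6!=720
Coefficient = 265252859812191058636308480000000 / 316036546560000 = 839310714850608000

839310714850608000


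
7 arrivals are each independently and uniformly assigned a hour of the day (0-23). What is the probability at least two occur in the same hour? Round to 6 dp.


P(all different) = prod((24-i)/24 for i=0..6) = 0.380328
P(at least one match) = 1 - 0.380328 = 0.619672

0.619672


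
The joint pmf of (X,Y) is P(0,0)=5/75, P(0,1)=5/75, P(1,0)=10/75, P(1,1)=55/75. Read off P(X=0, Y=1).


Read from table: P(X=0, Y=1) = 5/75 = 1/15

1/15


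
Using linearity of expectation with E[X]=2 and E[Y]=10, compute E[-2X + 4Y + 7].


E[-2X + 4Y + 7] = -2*E[X] + 4*E[Y] + 7
= (-2)*(2) + (4)*(10) + (7)
= -4 + 40 + 7 = 43

43


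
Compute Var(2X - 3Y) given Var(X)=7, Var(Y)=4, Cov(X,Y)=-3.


Var(2X - 3Y) = 2^2*Var(X) + (-3)^2*Var(Y) + 2*2*(-3)*Cov(X,Y)
= 4*7 + 9*4 - 12*(-3)
= 28 + 36 + 36 = 100

100


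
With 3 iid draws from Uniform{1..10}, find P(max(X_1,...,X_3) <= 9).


P(max <= 9) = P(all X_i <= 9) = (P(X_1 <= 9))^3
= (9/10)^3 = 729/1000

729/1000


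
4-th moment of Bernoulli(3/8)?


For Bernoulli: X in {0,1}
E[X^4] = 0^4*(1-3/8) + 1^4*3/8 = 3/8

3/8


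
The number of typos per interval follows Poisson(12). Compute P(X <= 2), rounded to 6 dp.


P(X<=2) = e^(-12)*12^0/0! + e^(-12)*12^1/1! + e^(-12)*12^2/2!
≈ 0.0000061442 + 0.0000737305 + 0.0004423833
= 0.0005222580
≈ 0.000522

0.000522


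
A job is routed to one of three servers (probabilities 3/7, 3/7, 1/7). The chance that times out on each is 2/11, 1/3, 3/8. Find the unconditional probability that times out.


P(A) = P(A|B1)P(B1) + P(A|B2)P(B2) + P(A|B3)P(B3)
= 2/11*3/7 + 1/3*3/7 + 3/8*1/7
= 6/77 + 1/7 + 3/56 = 169/616

169/616


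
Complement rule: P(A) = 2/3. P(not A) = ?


P(A') = 1 - P(A) = 1 - 2/3 = 1/3

1/3


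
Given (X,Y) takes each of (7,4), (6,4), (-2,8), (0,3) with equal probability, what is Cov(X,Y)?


E[X]=11/4, E[Y]=19/4, E[XY]=9
Cov(X,Y) = E[XY] - E[X]E[Y] = 9 - 11/4*19/4 = -65/16

-65/16


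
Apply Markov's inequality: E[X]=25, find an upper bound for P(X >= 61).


Markov: P(X >= a) <= E[X]/a
P(X >= 61) <= 25/61

25/61


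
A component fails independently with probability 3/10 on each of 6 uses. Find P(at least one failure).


P(at least one) = 1 - P(none)
P(none) = (1 - 3/10)^6 = (7/10)^6 = 117649/1000000
P(at least one) = 1 - 117649/1000000 = 882351/1000000

882351/1000000


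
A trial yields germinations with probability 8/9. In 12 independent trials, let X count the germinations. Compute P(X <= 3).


P(X<=3) = P(X=0) + P(X=1) + P(X=2) + P(X=3)
= 1/282429536481 + 32/94143178827 + 1408/94143178827 + 112640/282429536481
= 38987/94143178827

38987/94143178827


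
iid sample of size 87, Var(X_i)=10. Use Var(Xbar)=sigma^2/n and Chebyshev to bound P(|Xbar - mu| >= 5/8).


Var(Xbar) = Var(X)/n = 10/87
Chebyshev: P(|Xbar-mu| >= 5/8) <= Var(Xbar)/(5/8)^2 = (10/87)/(25/64) = 128/435

128/435


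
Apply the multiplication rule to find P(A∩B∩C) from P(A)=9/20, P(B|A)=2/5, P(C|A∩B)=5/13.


P(A∩B∩C) = P(A) * P(B|A) * P(C|A∩B)
= 9/20 * 2/5 * 5/13
= 9/50 * 5/13 = 9/130

9/130


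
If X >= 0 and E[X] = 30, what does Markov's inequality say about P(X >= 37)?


Markov: P(X >= a) <= E[X]/a
P(X >= 37) <= 30/37

30/37


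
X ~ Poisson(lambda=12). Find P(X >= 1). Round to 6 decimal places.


P(X>=1) = 1 - P(X<=0) = 1 - (e^(-12)*12^0/0!)
≈ 1 - 0.0000061442 = 0.9999938558
≈ 0.999994

0.999994


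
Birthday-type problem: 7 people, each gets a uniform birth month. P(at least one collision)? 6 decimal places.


P(all different) = prod((12-i)/12 for i=0..6) = 0.111400
P(at least one match) = 1 - 0.111400 = 0.888600

0.888600


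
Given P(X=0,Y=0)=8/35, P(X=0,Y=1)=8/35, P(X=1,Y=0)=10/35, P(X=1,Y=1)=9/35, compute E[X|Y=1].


P(Y=1) = 17/35
E[X|Y=1] = (0*8 + 1*9)/17 = 9/17

9/17


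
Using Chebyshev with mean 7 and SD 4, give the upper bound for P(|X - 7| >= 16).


k = 16/4 = 4
Chebyshev: P(|X-mu| >= k*sigma) <= 1/k^2 = 1/4^2 = 1/16

1/16


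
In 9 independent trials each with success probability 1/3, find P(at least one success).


P(at least one) = 1 - P(none)
P(none) = (1 - 1/3)^9 = (2/3)^9 = 512/19683
P(at least one) = 1 - 512/19683 = 19171/19683

19171/19683


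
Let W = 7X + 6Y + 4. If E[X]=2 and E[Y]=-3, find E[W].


E[7X + 6Y + 4] = 7*E[X] + 6*E[Y] + 4
= (7)*(2) + (6)*(-3) + (4)
= 14 - 18 + 4 = 0

0


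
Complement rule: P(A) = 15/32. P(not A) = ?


P(A') = 1 - P(A) = 1 - 15/32 = 17/32

17/32


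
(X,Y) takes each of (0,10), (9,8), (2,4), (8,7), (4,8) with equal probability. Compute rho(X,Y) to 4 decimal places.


Cov(X,Y) = -0.4400, Var(X) = 11.8400, Var(Y) = 3.8400
rho = Cov/(sqrt(VarX)*sqrt(VarY)) = -0.0653

-0.0653


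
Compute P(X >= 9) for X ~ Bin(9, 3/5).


P(X>=9) = P(X=9)
= 19683/1953125
= 19683/1953125

19683/1953125


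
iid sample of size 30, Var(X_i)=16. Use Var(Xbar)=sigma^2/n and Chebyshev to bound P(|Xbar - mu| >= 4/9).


Var(Xbar) = Var(X)/n = 16/30
Chebyshev: P(|Xbar-mu| >= 4/9) <= Var(Xbar)/(4/9)^2 = (8/15)/(16/81) = 27/10
Bound exceeds 1, so trivial bound: 1

1


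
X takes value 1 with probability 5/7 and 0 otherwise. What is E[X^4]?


For Bernoulli: X in {0,1}
E[X^4] = 0^4*(1-5/7) + 1^4*5/7 = 5/7

5/7


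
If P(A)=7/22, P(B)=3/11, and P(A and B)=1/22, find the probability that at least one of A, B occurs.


P(A∪B) = P(A) + P(B) - P(A∩B)
= 7/22 + 3/11 - 1/22 = 6/11

6/11


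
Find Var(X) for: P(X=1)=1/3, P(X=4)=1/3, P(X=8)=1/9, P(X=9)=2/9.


E[X] = 41/9, E[X^2] = 277/9
Var(X) = E[X^2] - (E[X])^2 = 277/9 - (41/9)^2 = 812/81

812/81


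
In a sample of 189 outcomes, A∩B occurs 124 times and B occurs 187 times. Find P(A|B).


P(A|B) = P(A∩B)/P(B) = (124/189)/(187/189) = 124/187

124/187


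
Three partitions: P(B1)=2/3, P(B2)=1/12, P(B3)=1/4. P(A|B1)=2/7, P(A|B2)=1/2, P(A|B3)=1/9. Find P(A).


P(A) = P(A|B1)P(B1) + P(A|B2)P(B2) + P(A|B3)P(B3)
= 2/7*2/3 + 1/2*1/12 + 1/9*1/4
= 4/21 + 1/24 + 1/36 = 131/504

131/504


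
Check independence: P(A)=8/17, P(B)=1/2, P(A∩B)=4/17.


P(A)*P(B) = 8/17*1/2 = 4/17
P(A∩B) = 4/17, which equals P(A)P(B), so independent

Yes, A and B are independent


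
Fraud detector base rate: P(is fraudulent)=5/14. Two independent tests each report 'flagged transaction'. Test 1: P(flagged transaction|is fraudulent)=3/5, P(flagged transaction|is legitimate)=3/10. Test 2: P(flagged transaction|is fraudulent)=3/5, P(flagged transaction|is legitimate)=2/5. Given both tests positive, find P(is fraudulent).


After test 1: P(+) = 3/5*5/14 + 3/10*9/14 = 57/140
P(B|+) = (3/14)/(57/140) = 10/19
After test 2 (use post1 as new prior): P(+) = 3/5*10/19 + 2/5*9/19 = 48/95
P(B|+,+) = (6/19)/(48/95) = 5/8

5/8


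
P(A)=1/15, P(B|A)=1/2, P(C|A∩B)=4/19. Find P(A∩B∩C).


P(A∩B∩C) = P(A) * P(B|A) * P(C|A∩B)
= 1/15 * 1/2 * 4/19
= 1/30 * 4/19 = 2/285

2/285


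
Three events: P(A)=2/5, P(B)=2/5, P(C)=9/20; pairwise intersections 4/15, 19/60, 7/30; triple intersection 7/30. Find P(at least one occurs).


P(A∪B∪C) = P(A)+P(B)+P(C) - P(AB)-P(AC)-P(BC) + P(ABC)
= 2/5+2/5+9/20 - 4/15-19/60-7/30 + 7/30
= 2/3

2/3


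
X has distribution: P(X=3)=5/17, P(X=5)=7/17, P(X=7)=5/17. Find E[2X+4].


E[2X+4] = sum(g(x)*P(x))
= 10*5/17 + 14*7/17 + 18*5/17
= 14

14


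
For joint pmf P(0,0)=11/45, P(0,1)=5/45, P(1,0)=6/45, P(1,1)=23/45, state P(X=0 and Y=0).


Read from table: P(X=0, Y=0) = 11/45

11/45


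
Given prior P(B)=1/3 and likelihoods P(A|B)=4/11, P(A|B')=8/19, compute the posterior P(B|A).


P(A) = P(A|B)P(B) + P(A|B')P(B') = 4/11*1/3 + 8/19*2/3 = 84/209
P(B|A) = P(A|B)P(B)/P(A) = (4/33)/(84/209) = 19/63

19/63


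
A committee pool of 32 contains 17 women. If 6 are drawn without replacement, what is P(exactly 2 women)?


P(X=2) = C(17,2)*C(15,4) / C(32,6)
= 136*1365 / 906192
= 185640/906192 = 1105/5394

1105/5394


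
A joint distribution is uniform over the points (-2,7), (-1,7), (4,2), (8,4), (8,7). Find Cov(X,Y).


E[X]=17/5, E[Y]=27/5, E[XY]=15
Cov(X,Y) = E[XY] - E[X]E[Y] = 15 - 17/5*27/5 = -84/25

-84/25


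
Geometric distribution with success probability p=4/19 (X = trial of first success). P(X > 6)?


P(X > 6) = P(first 6 trials all fail) = (1-p)^6 = (15/19)^6 = 11390625/47045881

11390625/47045881


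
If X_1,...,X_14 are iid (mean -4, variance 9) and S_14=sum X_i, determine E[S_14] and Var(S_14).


E[S_n] = n*mu = 14*-4 = -56
Var(S_n) = n*sigma^2 = 14*9 = 126

E[S_14]=-56, Var(S_14)=126


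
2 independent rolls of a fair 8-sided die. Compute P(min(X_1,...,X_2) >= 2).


P(min >= 2) = P(all X_i >= 2) = (P(X_1 >= 2))^2
= (7/8)^2 = 49/64

49/64


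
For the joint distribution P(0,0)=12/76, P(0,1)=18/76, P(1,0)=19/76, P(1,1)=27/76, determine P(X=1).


P(X=1) = P(1,0)+P(1,1) = 19/76 + 27/76 = 46/76 = 23/38

23/38


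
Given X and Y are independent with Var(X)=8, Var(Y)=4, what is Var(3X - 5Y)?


Independence => Cov(X,Y)=0
Var(3X - 5Y) = 3^2*Var(X) + (-5)^2*Var(Y)
= 9*8 + 25*4 = 172

172


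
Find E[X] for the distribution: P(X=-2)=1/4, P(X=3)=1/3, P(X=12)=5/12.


E[X] = sum(x * P(x))
= -2*1/4 + 3*1/3 + 12*5/12
= 11/2

11/2


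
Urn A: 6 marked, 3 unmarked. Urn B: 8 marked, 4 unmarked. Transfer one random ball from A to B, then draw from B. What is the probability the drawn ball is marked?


P(transfer marked) = 6/9 = 2/3; P(transfer unmarked) = 1/3
If marked transferred: Urn II has 9 marked of 13, so P(marked|marked moved) = 9/13
If unmarked transferred: Urn II has 8 marked of 13, so P(marked|unmarked moved) = 8/13
By total probability: P(marked) = 2/3*9/13 + 1/3*8/13 = 2/3

2/3


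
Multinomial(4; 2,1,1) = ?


4! = 24
Denominator: 2!=2 * 1!=1 * 1!=1
Coefficient = 24 / 2 = 12

12


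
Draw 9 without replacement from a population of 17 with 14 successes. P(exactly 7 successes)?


P(X=7) = C(14,7)*C(3,2) / C(17,9)
= 3432*3 / 24310
= 10296/24310 = 36/85

36/85


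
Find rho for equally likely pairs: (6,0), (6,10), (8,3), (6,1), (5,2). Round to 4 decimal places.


Cov(X,Y) = 0.1600, Var(X) = 0.9600, Var(Y) = 12.5600
rho = Cov/(sqrt(VarX)*sqrt(VarY)) = 0.0461

0.0461


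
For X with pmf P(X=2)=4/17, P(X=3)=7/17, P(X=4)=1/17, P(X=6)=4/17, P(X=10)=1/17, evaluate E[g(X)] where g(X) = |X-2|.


E[|X-2|] = sum(g(x)*P(x))
= 0*4/17 + 1*7/17 + 2*1/17 + 4*4/17 + 8*1/17
= 33/17

33/17


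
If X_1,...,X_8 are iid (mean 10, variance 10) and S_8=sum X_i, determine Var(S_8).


By independence, Var(S_n) = n*Var(X_1) = 8*10 = 80

80


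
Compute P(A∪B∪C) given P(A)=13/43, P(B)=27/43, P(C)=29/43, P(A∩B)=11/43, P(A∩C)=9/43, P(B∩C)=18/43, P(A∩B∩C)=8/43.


P(A∪B∪C) = P(A)+P(B)+P(C) - P(AB)-P(AC)-P(BC) + P(ABC)
= 13/43+27/43+29/43 - 11/43-9/43-18/43 + 8/43
= 39/43

39/43


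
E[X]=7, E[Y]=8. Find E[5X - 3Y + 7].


E[5X - 3Y + 7] = 5*E[X] - 3*E[Y] + 7
= (5)*(7) + (-3)*(8) + (7)
= 35 - 24 + 7 = 18

18


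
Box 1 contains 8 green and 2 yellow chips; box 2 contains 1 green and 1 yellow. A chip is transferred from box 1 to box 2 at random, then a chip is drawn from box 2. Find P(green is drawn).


P(transfer green) = 8/10 = 4/5; P(transfer yellow) = 1/5
If green transferred: Urn II has 2 green of 3, so P(green|green moved) = 2/3
If yellow transferred: Urn II has 1 green of 3, so P(green|yellow moved) = 1/3
By total probability: P(green) = 4/5*2/3 + 1/5*1/3 = 3/5

3/5


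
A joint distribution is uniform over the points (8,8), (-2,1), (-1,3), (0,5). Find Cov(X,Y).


E[X]=5/4, E[Y]=17/4, E[XY]=59/4
Cov(X,Y) = E[XY] - E[X]E[Y] = 59/4 - 5/4*17/4 = 151/16

151/16


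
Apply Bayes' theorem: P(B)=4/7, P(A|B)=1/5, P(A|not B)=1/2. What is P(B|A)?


P(A) = P(A|B)P(B) + P(A|B')P(B') = 1/5*4/7 + 1/2*3/7 = 23/70
P(B|A) = P(A|B)P(B)/P(A) = (4/35)/(23/70) = 8/23

8/23


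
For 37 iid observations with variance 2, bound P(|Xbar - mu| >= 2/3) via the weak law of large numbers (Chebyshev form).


Var(Xbar) = Var(X)/n = 2/37
Chebyshev: P(|Xbar-mu| >= 2/3) <= Var(Xbar)/(2/3)^2 = (2/37)/(4/9) = 9/74

9/74


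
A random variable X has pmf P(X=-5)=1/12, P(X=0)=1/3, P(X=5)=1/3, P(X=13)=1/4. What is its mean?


E[X] = sum(x * P(x))
= -5*1/12 + 0*1/3 + 5*1/3 + 13*1/4
= 9/2

9/2


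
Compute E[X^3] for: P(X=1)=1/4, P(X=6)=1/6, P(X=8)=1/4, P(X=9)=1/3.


E[X^3] = sum(x^3 * P(x))
= 1*1/4 + 216*1/6 + 512*1/4 + 729*1/3
= 1629/4

1629/4


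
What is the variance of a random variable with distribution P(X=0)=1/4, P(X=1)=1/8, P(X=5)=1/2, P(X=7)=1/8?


E[X] = 7/2, E[X^2] = 75/4
Var(X) = E[X^2] - (E[X])^2 = 75/4 - (7/2)^2 = 13/2

13/2


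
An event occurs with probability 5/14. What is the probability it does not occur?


P(A') = 1 - P(A) = 1 - 5/14 = 9/14

9/14


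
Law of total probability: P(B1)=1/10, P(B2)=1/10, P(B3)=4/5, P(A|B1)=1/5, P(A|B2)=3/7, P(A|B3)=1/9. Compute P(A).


P(A) = P(A|B1)P(B1) + P(A|B2)P(B2) + P(A|B3)P(B3)
= 1/5*1/10 + 3/7*1/10 + 1/9*4/5
= 1/50 + 3/70 + 4/45 = 239/1575

239/1575


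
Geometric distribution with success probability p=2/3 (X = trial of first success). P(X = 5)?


P(X=5) = (1-p)^4 * p = (1/3)^4 * 2/3
= 1/81 * 2/3 = 2/243

2/243


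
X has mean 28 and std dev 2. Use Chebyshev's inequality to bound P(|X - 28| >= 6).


k = 6/2 = 3
Chebyshev: P(|X-mu| >= k*sigma) <= 1/k^2 = 1/3^2 = 1/9

1/9


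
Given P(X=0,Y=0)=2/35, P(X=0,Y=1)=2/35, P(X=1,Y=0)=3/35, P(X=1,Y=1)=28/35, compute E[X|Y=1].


P(Y=1) = 30/35
E[X|Y=1] = (0*2 + 1*28)/30 = 28/30 = 14/15

14/15


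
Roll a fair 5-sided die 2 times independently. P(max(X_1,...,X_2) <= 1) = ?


P(max <= 1) = P(all X_i <= 1) = (P(X_1 <= 1))^2
= (1/5)^2 = 1/25

1/25


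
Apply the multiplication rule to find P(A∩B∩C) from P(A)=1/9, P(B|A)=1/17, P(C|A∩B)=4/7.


P(A∩B∩C) = P(A) * P(B|A) * P(C|A∩B)
= 1/9 * 1/17 * 4/7
= 1/153 * 4/7 = 4/1071

4/1071


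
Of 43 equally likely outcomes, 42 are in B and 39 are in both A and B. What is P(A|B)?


P(A|B) = P(A∩B)/P(B) = (39/43)/(42/43) = 39/42 = 13/14

13/14


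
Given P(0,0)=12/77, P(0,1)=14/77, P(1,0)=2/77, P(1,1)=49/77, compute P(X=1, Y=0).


Read from table: P(X=1, Y=0) = 2/77

2/77


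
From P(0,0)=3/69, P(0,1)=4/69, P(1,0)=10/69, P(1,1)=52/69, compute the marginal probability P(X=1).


P(X=1) = P(1,0)+P(1,1) = 10/69 + 52/69 = 62/69

62/69


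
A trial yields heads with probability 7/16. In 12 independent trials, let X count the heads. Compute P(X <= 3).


P(X<=3) = P(X=0) + P(X=1) + P(X=2) + P(X=3)
= 282429536481/281474976710656 + 659002251789/70368744177664 + 5638130376417/140737488355328 + 7308687524985/70368744177664
= 43429449396411/281474976710656

43429449396411/281474976710656


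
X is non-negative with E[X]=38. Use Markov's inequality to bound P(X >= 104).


Markov: P(X >= a) <= E[X]/a
P(X >= 104) <= 38/104 = 19/52

19/52


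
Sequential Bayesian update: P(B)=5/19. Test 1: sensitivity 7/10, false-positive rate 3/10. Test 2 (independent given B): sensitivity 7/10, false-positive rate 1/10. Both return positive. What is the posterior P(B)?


After test 1: P(+) = 7/10*5/19 + 3/10*14/19 = 77/190
P(B|+) = (7/38)/(77/190) = 5/11
After test 2 (use post1 as new prior): P(+) = 7/10*5/11 + 1/10*6/11 = 41/110
P(B|+,+) = (7/22)/(41/110) = 35/41

35/41


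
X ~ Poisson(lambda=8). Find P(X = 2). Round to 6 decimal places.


P(X=2) = e^(-8) * 8^2 / 2!
≈ 0.0003354626279 * 64 / 2
≈ 0.010735

0.010735


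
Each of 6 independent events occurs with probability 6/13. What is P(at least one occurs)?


P(at least one) = 1 - P(none)
P(none) = (1 - 6/13)^6 = (7/13)^6 = 117649/4826809
P(at least one) = 1 - 117649/4826809 = 4709160/4826809

4709160/4826809


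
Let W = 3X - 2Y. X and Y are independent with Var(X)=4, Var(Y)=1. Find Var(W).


Independence => Cov(X,Y)=0
Var(3X - 2Y) = 3^2*Var(X) + (-2)^2*Var(Y)
= 9*4 + 4*1 = 40

40


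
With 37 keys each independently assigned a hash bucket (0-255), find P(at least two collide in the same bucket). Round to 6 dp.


P(all different) = prod((256-i)/256 for i=0..36) = 0.064904
P(at least one match) = 1 - 0.064904 = 0.935096

0.935096


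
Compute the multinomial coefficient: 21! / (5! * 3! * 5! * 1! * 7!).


21! = 51090942171709440000
Denominator: 5!=120 * 3!=6 * 5!=120 * 1!=1 * 7!=5040
Coefficient = 51090942171709440000 / 435456000 = 117327450240

117327450240


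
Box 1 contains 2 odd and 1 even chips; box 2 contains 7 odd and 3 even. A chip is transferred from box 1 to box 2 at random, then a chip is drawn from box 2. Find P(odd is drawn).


P(transfer odd) = 2/3; P(transfer even) = 1/3
If odd transferred: Urn II has 8 odd of 11, so P(odd|odd moved) = 8/11
If even transferred: Urn II has 7 odd of 11, so P(odd|even moved) = 7/11
By total probability: P(odd) = 2/3*8/11 + 1/3*7/11 = 23/33

23/33


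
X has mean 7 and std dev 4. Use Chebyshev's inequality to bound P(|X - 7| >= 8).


k = 8/4 = 2
Chebyshev: P(|X-mu| >= k*sigma) <= 1/k^2 = 1/2^2 = 1/4

1/4


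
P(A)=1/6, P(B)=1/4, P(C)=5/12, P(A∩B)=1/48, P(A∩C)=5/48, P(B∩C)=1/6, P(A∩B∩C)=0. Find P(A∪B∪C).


P(A∪B∪C) = P(A)+P(B)+P(C) - P(AB)-P(AC)-P(BC) + P(ABC)
= 1/6+1/4+5/12 - 1/48-5/48-1/6 + 0
= 13/24

13/24


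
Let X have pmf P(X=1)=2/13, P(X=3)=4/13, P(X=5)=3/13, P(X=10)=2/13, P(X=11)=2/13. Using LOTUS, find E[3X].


E[3X] = sum(g(x)*P(x))
= 3*2/13 + 9*4/13 + 15*3/13 + 30*2/13 + 33*2/13
= 213/13

213/13


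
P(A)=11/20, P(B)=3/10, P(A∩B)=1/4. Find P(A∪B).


P(A∪B) = P(A) + P(B) - P(A∩B)
= 11/20 + 3/10 - 1/4 = 3/5

3/5


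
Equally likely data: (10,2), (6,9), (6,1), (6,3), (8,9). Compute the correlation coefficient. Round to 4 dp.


Cov(X,Y) = -0.5600, Var(X) = 2.5600, Var(Y) = 12.1600
rho = Cov/(sqrt(VarX)*sqrt(VarY)) = -0.1004

-0.1004


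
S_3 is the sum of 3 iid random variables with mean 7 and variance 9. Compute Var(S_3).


By independence, Var(S_n) = n*Var(X_1) = 3*9 = 27

27


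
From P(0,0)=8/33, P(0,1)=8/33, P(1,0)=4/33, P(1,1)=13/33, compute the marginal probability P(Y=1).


P(Y=1) = P(0,1)+P(1,1) = 8/33 + 13/33 = 21/33 = 7/11

7/11


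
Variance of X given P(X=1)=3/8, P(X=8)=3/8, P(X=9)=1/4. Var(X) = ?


E[X] = 45/8, E[X^2] = 357/8
Var(X) = E[X^2] - (E[X])^2 = 357/8 - (45/8)^2 = 831/64

831/64


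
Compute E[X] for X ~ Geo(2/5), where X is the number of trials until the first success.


For geometric (trials until first success), E[X] = 1/p = 1/(2/5) = 5/2

5/2


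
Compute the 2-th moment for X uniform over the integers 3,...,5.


E[X^2] = (1/3) * sum(x^2 for x=3..5)
= 50/3

50/3


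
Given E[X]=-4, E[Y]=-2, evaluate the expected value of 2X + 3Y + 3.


E[2X + 3Y + 3] = 2*E[X] + 3*E[Y] + 3
= (2)*(-4) + (3)*(-2) + (3)
= -8 - 6 + 3 = -11

-11


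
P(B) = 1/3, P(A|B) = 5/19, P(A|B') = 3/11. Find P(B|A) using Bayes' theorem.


P(A) = P(A|B)P(B) + P(A|B')P(B') = 5/19*1/3 + 3/11*2/3 = 169/627
P(B|A) = P(A|B)P(B)/P(A) = (5/57)/(169/627) = 55/169

55/169


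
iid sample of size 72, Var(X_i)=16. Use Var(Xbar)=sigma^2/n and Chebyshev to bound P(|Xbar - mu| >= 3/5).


Var(Xbar) = Var(X)/n = 16/72
Chebyshev: P(|Xbar-mu| >= 3/5) <= Var(Xbar)/(3/5)^2 = (2/9)/(9/25) = 50/81

50/81


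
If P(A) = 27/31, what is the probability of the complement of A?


P(A') = 1 - P(A) = 1 - 27/31 = 4/31

4/31


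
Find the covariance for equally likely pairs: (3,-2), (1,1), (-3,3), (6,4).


E[X]=7/4, E[Y]=3/2, E[XY]=5/2
Cov(X,Y) = E[XY] - E[X]E[Y] = 5/2 - 7/4*3/2 = -1/8

-1/8


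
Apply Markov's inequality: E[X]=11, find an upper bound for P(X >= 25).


Markov: P(X >= a) <= E[X]/a
P(X >= 25) <= 11/25

11/25


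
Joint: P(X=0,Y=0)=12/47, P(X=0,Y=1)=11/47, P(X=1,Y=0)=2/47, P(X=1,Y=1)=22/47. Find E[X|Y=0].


P(Y=0) = 14/47
E[X|Y=0] = (0*12 + 1*2)/14 = 2/14 = 1/7

1/7


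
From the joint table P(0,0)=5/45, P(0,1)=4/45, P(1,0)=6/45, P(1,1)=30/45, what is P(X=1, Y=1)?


Read from table: P(X=1, Y=1) = 30/45 = 2/3

2/3


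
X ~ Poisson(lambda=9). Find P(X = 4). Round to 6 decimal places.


P(X=4) = e^(-9) * 9^4 / 4!
≈ 0.0001234098041 * 6561 / 24
≈ 0.033737

0.033737


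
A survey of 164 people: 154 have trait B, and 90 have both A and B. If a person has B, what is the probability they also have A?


P(A|B) = P(A∩B)/P(B) = (90/164)/(154/164) = 90/154 = 45/77

45/77


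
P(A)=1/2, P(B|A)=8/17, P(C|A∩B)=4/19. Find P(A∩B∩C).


P(A∩B∩C) = P(A) * P(B|A) * P(C|A∩B)
= 1/2 * 8/17 * 4/19
= 4/17 * 4/19 = 16/323

16/323


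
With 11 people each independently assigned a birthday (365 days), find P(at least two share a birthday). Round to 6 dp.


P(all different) = prod((365-i)/365 for i=0..10) = 0.858859
P(at least one match) = 1 - 0.858859 = 0.141141

0.141141


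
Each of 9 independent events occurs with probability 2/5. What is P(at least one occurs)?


P(at least one) = 1 - P(none)
P(none) = (1 - 2/5)^9 = (3/5)^9 = 19683/1953125
P(at least one) = 1 - 19683/1953125 = 1933442/1953125

1933442/1953125


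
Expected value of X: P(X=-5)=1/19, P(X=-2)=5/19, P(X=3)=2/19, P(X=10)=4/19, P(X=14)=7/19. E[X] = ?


E[X] = sum(x * P(x))
= -5*1/19 - 2*5/19 + 3*2/19 + 10*4/19 + 14*7/19
= 129/19

129/19


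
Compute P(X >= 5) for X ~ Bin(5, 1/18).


P(X>=5) = P(X=5)
= 1/1889568
= 1/1889568

1/1889568


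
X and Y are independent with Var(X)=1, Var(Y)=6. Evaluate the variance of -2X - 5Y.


Independence => Cov(X,Y)=0
Var(-2X - 5Y) = (-2)^2*Var(X) + (-5)^2*Var(Y)
= 4*1 + 25*6 = 154

154


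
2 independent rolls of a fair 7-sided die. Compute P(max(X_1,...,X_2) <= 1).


P(max <= 1) = P(all X_i <= 1) = (P(X_1 <= 1))^2
= (1/7)^2 = 1/49

1/49


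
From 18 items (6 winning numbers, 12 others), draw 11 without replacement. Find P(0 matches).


P(X=0) = C(6,0)*C(12,11) / C(18,11)
= 1*12 / 31824
= 12/31824 = 1/2652

1/2652


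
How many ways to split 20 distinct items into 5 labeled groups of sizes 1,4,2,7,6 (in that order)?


20! = 2432902008176640000
Denominator: 1!=1 * 4!=24 * 2!=2 * 7!=5040 * 6!=720
Coefficient = 2432902008176640000 / 174182400 = 13967553600

13967553600


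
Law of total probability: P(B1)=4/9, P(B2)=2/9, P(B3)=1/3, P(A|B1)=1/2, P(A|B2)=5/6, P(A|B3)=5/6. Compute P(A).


P(A) = P(A|B1)P(B1) + P(A|B2)P(B2) + P(A|B3)P(B3)
= 1/2*4/9 + 5/6*2/9 + 5/6*1/3
= 2/9 + 5/27 + 5/18 = 37/54

37/54


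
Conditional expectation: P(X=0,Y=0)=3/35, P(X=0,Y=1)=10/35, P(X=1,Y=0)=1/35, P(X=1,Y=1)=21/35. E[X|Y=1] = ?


P(Y=1) = 31/35
E[X|Y=1] = (0*10 + 1*21)/31 = 21/31

21/31


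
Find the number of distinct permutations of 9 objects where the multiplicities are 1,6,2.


9! = 362880
Denominator: 1!=1 * 6!=720 * 2!=2
Coefficient = 362880 / 1440 = 252

252


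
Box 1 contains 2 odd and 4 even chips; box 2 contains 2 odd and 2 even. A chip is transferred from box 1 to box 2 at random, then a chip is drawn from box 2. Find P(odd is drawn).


P(transfer odd) = 2/6 = 1/3; P(transfer even) = 2/3
If odd transferred: Urn II has 3 odd of 5, so P(odd|odd moved) = 3/5
If even transferred: Urn II has 2 odd of 5, so P(odd|even moved) = 2/5
By total probability: P(odd) = 1/3*3/5 + 2/3*2/5 = 7/15

7/15


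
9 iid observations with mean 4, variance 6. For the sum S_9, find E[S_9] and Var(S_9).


E[S_n] = n*mu = 9*4 = 36
Var(S_n) = n*sigma^2 = 9*6 = 54

E[S_9]=36, Var(S_9)=54


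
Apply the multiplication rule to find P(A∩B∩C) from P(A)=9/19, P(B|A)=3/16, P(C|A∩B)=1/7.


P(A∩B∩C) = P(A) * P(B|A) * P(C|A∩B)
= 9/19 * 3/16 * 1/7
= 27/304 * 1/7 = 27/2128

27/2128


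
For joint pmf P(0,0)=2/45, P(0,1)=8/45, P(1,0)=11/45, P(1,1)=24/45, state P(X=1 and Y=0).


Read from table: P(X=1, Y=0) = 11/45

11/45


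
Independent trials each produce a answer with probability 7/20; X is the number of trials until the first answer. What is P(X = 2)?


P(X=2) = (1-p)^1 * p = (13/20)^1 * 7/20
= 13/20 * 7/20 = 91/400

91/400


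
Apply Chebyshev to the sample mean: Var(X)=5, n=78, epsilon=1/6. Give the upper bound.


Var(Xbar) = Var(X)/n = 5/78
Chebyshev: P(|Xbar-mu| >= 1/6) <= Var(Xbar)/(1/6)^2 = (5/78)/(1/36) = 30/13
Bound exceeds 1, so trivial bound: 1

1


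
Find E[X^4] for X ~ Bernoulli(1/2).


For Bernoulli: X in {0,1}
E[X^4] = 0^4*(1-1/2) + 1^4*1/2 = 1/2

1/2


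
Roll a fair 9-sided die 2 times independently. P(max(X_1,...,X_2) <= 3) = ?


P(max <= 3) = P(all X_i <= 3) = (P(X_1 <= 3))^2
= (3/9)^2 = (1/3)^2 = 1/9

1/9


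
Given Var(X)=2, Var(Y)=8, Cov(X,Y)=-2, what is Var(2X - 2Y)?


Var(2X - 2Y) = 2^2*Var(X) + (-2)^2*Var(Y) + 2*2*(-2)*Cov(X,Y)
= 4*2 + 4*8 - 8*(-2)
= 8 + 32 + 16 = 56

56


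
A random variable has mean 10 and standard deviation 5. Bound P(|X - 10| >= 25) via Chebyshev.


k = 25/5 = 5
Chebyshev: P(|X-mu| >= k*sigma) <= 1/k^2 = 1/5^2 = 1/25

1/25


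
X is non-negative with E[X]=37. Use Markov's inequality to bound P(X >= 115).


Markov: P(X >= a) <= E[X]/a
P(X >= 115) <= 37/115

37/115


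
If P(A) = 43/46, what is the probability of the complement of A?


P(A') = 1 - P(A) = 1 - 43/46 = 3/46

3/46


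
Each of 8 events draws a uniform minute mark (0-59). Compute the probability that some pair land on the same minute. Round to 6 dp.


P(all different) = prod((60-i)/60 for i=0..7) = 0.614209
P(at least one match) = 1 - 0.614209 = 0.385791

0.385791


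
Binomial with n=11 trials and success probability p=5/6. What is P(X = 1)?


P(X=1) = C(11,1) * p^1 * (1-p)^10
= 11 * 5/6 * 1/60466176
= 55/362797056

55/362797056


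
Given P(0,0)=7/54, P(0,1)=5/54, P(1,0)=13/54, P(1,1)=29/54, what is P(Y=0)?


P(Y=0) = P(0,0)+P(1,0) = 7/54 + 13/54 = 20/54 = 10/27

10/27


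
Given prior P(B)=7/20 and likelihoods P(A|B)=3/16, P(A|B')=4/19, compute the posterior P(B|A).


P(A) = P(A|B)P(B) + P(A|B')P(B') = 3/16*7/20 + 4/19*13/20 = 1231/6080
P(B|A) = P(A|B)P(B)/P(A) = (21/320)/(1231/6080) = 399/1231

399/1231


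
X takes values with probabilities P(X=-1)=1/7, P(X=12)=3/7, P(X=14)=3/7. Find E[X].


E[X] = sum(x * P(x))
= -1*1/7 + 12*3/7 + 14*3/7
= 11

11


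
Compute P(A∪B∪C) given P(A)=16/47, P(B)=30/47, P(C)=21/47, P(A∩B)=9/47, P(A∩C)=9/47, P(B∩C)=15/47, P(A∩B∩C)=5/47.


P(A∪B∪C) = P(A)+P(B)+P(C) - P(AB)-P(AC)-P(BC) + P(ABC)
= 16/47+30/47+21/47 - 9/47-9/47-15/47 + 5/47
= 39/47

39/47


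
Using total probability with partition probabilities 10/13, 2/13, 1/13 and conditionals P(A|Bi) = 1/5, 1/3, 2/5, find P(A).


P(A) = P(A|B1)P(B1) + P(A|B2)P(B2) + P(A|B3)P(B3)
= 1/5*10/13 + 1/3*2/13 + 2/5*1/13
= 2/13 + 2/39 + 2/65 = 46/195

46/195


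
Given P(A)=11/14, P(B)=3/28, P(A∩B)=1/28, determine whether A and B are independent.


P(A)*P(B) = 11/14*3/28 = 33/392
P(A∩B) = 1/28 != 33/392, so not independent

No, A and B are not independent


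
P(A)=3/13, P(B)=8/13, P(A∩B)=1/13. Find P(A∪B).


P(A∪B) = P(A) + P(B) - P(A∩B)
= 3/13 + 8/13 - 1/13 = 10/13

10/13


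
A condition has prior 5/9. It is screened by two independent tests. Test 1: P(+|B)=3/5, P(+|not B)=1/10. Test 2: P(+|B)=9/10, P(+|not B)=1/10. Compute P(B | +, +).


After test 1: P(+) = 3/5*5/9 + 1/10*4/9 = 17/45
P(B|+) = (1/3)/(17/45) = 15/17
After test 2 (use post1 as new prior): P(+) = 9/10*15/17 + 1/10*2/17 = 137/170
P(B|+,+) = (27/34)/(137/170) = 135/137

135/137


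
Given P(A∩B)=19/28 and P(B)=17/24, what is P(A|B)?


P(A|B) = P(A∩B)/P(B) = (114/168)/(119/168) = 114/119

114/119


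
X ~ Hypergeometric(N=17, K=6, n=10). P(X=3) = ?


P(X=3) = C(6,3)*C(11,7) / C(17,10)
= 20*330 / 19448
= 6600/19448 = 75/221

75/221
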